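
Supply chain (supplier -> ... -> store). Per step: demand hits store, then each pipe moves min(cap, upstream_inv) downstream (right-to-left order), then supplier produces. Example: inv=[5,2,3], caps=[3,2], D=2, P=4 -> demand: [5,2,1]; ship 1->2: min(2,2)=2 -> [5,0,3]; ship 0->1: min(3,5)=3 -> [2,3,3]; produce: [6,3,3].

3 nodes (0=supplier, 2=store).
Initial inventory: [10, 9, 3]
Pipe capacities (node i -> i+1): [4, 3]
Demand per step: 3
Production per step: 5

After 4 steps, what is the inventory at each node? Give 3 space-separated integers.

Step 1: demand=3,sold=3 ship[1->2]=3 ship[0->1]=4 prod=5 -> inv=[11 10 3]
Step 2: demand=3,sold=3 ship[1->2]=3 ship[0->1]=4 prod=5 -> inv=[12 11 3]
Step 3: demand=3,sold=3 ship[1->2]=3 ship[0->1]=4 prod=5 -> inv=[13 12 3]
Step 4: demand=3,sold=3 ship[1->2]=3 ship[0->1]=4 prod=5 -> inv=[14 13 3]

14 13 3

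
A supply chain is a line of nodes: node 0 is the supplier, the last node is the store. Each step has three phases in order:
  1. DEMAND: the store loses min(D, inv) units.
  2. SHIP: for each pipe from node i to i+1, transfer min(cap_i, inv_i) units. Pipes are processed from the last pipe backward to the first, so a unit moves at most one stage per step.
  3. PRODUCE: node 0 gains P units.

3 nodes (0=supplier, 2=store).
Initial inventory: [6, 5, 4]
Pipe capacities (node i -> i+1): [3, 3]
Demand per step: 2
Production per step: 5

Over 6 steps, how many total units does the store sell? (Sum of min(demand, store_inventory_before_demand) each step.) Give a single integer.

Step 1: sold=2 (running total=2) -> [8 5 5]
Step 2: sold=2 (running total=4) -> [10 5 6]
Step 3: sold=2 (running total=6) -> [12 5 7]
Step 4: sold=2 (running total=8) -> [14 5 8]
Step 5: sold=2 (running total=10) -> [16 5 9]
Step 6: sold=2 (running total=12) -> [18 5 10]

Answer: 12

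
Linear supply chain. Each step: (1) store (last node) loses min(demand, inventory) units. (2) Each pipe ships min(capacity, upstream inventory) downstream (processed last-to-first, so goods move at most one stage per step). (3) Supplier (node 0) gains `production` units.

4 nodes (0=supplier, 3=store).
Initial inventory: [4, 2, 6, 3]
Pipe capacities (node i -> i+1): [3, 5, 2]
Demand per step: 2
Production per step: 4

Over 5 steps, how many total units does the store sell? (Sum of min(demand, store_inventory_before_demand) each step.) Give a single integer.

Answer: 10

Derivation:
Step 1: sold=2 (running total=2) -> [5 3 6 3]
Step 2: sold=2 (running total=4) -> [6 3 7 3]
Step 3: sold=2 (running total=6) -> [7 3 8 3]
Step 4: sold=2 (running total=8) -> [8 3 9 3]
Step 5: sold=2 (running total=10) -> [9 3 10 3]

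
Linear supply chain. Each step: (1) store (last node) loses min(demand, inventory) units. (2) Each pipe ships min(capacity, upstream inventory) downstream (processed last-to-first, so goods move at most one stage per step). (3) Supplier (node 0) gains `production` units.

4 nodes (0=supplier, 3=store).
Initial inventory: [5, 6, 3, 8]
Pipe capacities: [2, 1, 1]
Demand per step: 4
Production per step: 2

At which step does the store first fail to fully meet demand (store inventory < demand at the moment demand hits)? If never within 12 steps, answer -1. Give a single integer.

Step 1: demand=4,sold=4 ship[2->3]=1 ship[1->2]=1 ship[0->1]=2 prod=2 -> [5 7 3 5]
Step 2: demand=4,sold=4 ship[2->3]=1 ship[1->2]=1 ship[0->1]=2 prod=2 -> [5 8 3 2]
Step 3: demand=4,sold=2 ship[2->3]=1 ship[1->2]=1 ship[0->1]=2 prod=2 -> [5 9 3 1]
Step 4: demand=4,sold=1 ship[2->3]=1 ship[1->2]=1 ship[0->1]=2 prod=2 -> [5 10 3 1]
Step 5: demand=4,sold=1 ship[2->3]=1 ship[1->2]=1 ship[0->1]=2 prod=2 -> [5 11 3 1]
Step 6: demand=4,sold=1 ship[2->3]=1 ship[1->2]=1 ship[0->1]=2 prod=2 -> [5 12 3 1]
Step 7: demand=4,sold=1 ship[2->3]=1 ship[1->2]=1 ship[0->1]=2 prod=2 -> [5 13 3 1]
Step 8: demand=4,sold=1 ship[2->3]=1 ship[1->2]=1 ship[0->1]=2 prod=2 -> [5 14 3 1]
Step 9: demand=4,sold=1 ship[2->3]=1 ship[1->2]=1 ship[0->1]=2 prod=2 -> [5 15 3 1]
Step 10: demand=4,sold=1 ship[2->3]=1 ship[1->2]=1 ship[0->1]=2 prod=2 -> [5 16 3 1]
Step 11: demand=4,sold=1 ship[2->3]=1 ship[1->2]=1 ship[0->1]=2 prod=2 -> [5 17 3 1]
Step 12: demand=4,sold=1 ship[2->3]=1 ship[1->2]=1 ship[0->1]=2 prod=2 -> [5 18 3 1]
First stockout at step 3

3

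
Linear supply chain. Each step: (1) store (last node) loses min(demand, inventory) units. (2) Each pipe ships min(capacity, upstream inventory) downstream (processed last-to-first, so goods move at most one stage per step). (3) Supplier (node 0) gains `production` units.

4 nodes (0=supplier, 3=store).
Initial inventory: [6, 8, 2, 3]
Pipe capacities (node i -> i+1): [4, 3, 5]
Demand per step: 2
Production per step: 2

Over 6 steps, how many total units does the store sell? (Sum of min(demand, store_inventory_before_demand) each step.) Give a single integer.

Step 1: sold=2 (running total=2) -> [4 9 3 3]
Step 2: sold=2 (running total=4) -> [2 10 3 4]
Step 3: sold=2 (running total=6) -> [2 9 3 5]
Step 4: sold=2 (running total=8) -> [2 8 3 6]
Step 5: sold=2 (running total=10) -> [2 7 3 7]
Step 6: sold=2 (running total=12) -> [2 6 3 8]

Answer: 12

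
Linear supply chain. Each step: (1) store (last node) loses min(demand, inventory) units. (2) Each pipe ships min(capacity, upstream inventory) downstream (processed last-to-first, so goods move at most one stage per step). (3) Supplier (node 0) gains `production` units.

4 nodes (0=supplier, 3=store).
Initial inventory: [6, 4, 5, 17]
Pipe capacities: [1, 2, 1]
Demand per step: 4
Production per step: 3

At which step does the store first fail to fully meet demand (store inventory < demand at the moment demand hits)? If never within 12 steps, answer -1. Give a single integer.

Step 1: demand=4,sold=4 ship[2->3]=1 ship[1->2]=2 ship[0->1]=1 prod=3 -> [8 3 6 14]
Step 2: demand=4,sold=4 ship[2->3]=1 ship[1->2]=2 ship[0->1]=1 prod=3 -> [10 2 7 11]
Step 3: demand=4,sold=4 ship[2->3]=1 ship[1->2]=2 ship[0->1]=1 prod=3 -> [12 1 8 8]
Step 4: demand=4,sold=4 ship[2->3]=1 ship[1->2]=1 ship[0->1]=1 prod=3 -> [14 1 8 5]
Step 5: demand=4,sold=4 ship[2->3]=1 ship[1->2]=1 ship[0->1]=1 prod=3 -> [16 1 8 2]
Step 6: demand=4,sold=2 ship[2->3]=1 ship[1->2]=1 ship[0->1]=1 prod=3 -> [18 1 8 1]
Step 7: demand=4,sold=1 ship[2->3]=1 ship[1->2]=1 ship[0->1]=1 prod=3 -> [20 1 8 1]
Step 8: demand=4,sold=1 ship[2->3]=1 ship[1->2]=1 ship[0->1]=1 prod=3 -> [22 1 8 1]
Step 9: demand=4,sold=1 ship[2->3]=1 ship[1->2]=1 ship[0->1]=1 prod=3 -> [24 1 8 1]
Step 10: demand=4,sold=1 ship[2->3]=1 ship[1->2]=1 ship[0->1]=1 prod=3 -> [26 1 8 1]
Step 11: demand=4,sold=1 ship[2->3]=1 ship[1->2]=1 ship[0->1]=1 prod=3 -> [28 1 8 1]
Step 12: demand=4,sold=1 ship[2->3]=1 ship[1->2]=1 ship[0->1]=1 prod=3 -> [30 1 8 1]
First stockout at step 6

6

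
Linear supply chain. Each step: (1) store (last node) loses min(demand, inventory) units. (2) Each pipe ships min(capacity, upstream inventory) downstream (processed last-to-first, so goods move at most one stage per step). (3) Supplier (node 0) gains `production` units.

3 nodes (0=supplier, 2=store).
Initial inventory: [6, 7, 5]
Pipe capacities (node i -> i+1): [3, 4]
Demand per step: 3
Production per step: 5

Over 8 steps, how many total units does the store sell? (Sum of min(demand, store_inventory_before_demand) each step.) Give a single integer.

Answer: 24

Derivation:
Step 1: sold=3 (running total=3) -> [8 6 6]
Step 2: sold=3 (running total=6) -> [10 5 7]
Step 3: sold=3 (running total=9) -> [12 4 8]
Step 4: sold=3 (running total=12) -> [14 3 9]
Step 5: sold=3 (running total=15) -> [16 3 9]
Step 6: sold=3 (running total=18) -> [18 3 9]
Step 7: sold=3 (running total=21) -> [20 3 9]
Step 8: sold=3 (running total=24) -> [22 3 9]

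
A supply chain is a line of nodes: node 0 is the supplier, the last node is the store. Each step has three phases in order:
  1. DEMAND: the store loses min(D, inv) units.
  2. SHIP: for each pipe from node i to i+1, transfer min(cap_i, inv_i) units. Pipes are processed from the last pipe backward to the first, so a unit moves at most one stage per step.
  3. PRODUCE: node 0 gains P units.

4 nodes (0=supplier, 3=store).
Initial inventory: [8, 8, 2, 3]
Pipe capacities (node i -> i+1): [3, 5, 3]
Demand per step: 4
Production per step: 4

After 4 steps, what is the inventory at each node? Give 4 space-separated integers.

Step 1: demand=4,sold=3 ship[2->3]=2 ship[1->2]=5 ship[0->1]=3 prod=4 -> inv=[9 6 5 2]
Step 2: demand=4,sold=2 ship[2->3]=3 ship[1->2]=5 ship[0->1]=3 prod=4 -> inv=[10 4 7 3]
Step 3: demand=4,sold=3 ship[2->3]=3 ship[1->2]=4 ship[0->1]=3 prod=4 -> inv=[11 3 8 3]
Step 4: demand=4,sold=3 ship[2->3]=3 ship[1->2]=3 ship[0->1]=3 prod=4 -> inv=[12 3 8 3]

12 3 8 3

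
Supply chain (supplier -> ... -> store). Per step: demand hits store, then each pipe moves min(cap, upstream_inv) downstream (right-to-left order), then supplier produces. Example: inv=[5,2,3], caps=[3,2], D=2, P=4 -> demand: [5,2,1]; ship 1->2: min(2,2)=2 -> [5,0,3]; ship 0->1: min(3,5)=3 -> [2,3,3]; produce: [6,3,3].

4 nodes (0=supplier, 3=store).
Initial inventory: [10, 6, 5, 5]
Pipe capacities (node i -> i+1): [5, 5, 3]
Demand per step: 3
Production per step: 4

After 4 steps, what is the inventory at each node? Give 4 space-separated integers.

Step 1: demand=3,sold=3 ship[2->3]=3 ship[1->2]=5 ship[0->1]=5 prod=4 -> inv=[9 6 7 5]
Step 2: demand=3,sold=3 ship[2->3]=3 ship[1->2]=5 ship[0->1]=5 prod=4 -> inv=[8 6 9 5]
Step 3: demand=3,sold=3 ship[2->3]=3 ship[1->2]=5 ship[0->1]=5 prod=4 -> inv=[7 6 11 5]
Step 4: demand=3,sold=3 ship[2->3]=3 ship[1->2]=5 ship[0->1]=5 prod=4 -> inv=[6 6 13 5]

6 6 13 5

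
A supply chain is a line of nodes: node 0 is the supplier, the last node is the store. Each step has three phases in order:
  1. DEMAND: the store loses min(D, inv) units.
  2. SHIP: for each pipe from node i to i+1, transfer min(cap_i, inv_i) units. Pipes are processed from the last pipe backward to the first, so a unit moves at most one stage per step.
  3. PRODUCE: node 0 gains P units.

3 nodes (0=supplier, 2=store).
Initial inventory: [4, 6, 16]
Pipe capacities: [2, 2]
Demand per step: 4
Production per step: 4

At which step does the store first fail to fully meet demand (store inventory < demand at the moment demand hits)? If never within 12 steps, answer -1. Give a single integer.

Step 1: demand=4,sold=4 ship[1->2]=2 ship[0->1]=2 prod=4 -> [6 6 14]
Step 2: demand=4,sold=4 ship[1->2]=2 ship[0->1]=2 prod=4 -> [8 6 12]
Step 3: demand=4,sold=4 ship[1->2]=2 ship[0->1]=2 prod=4 -> [10 6 10]
Step 4: demand=4,sold=4 ship[1->2]=2 ship[0->1]=2 prod=4 -> [12 6 8]
Step 5: demand=4,sold=4 ship[1->2]=2 ship[0->1]=2 prod=4 -> [14 6 6]
Step 6: demand=4,sold=4 ship[1->2]=2 ship[0->1]=2 prod=4 -> [16 6 4]
Step 7: demand=4,sold=4 ship[1->2]=2 ship[0->1]=2 prod=4 -> [18 6 2]
Step 8: demand=4,sold=2 ship[1->2]=2 ship[0->1]=2 prod=4 -> [20 6 2]
Step 9: demand=4,sold=2 ship[1->2]=2 ship[0->1]=2 prod=4 -> [22 6 2]
Step 10: demand=4,sold=2 ship[1->2]=2 ship[0->1]=2 prod=4 -> [24 6 2]
Step 11: demand=4,sold=2 ship[1->2]=2 ship[0->1]=2 prod=4 -> [26 6 2]
Step 12: demand=4,sold=2 ship[1->2]=2 ship[0->1]=2 prod=4 -> [28 6 2]
First stockout at step 8

8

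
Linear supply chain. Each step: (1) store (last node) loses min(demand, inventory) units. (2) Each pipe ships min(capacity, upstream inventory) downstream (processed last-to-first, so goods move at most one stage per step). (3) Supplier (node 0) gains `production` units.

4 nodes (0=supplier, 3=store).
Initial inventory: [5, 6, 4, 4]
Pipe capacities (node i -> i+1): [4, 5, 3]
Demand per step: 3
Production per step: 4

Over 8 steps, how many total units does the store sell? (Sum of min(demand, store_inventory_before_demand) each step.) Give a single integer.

Step 1: sold=3 (running total=3) -> [5 5 6 4]
Step 2: sold=3 (running total=6) -> [5 4 8 4]
Step 3: sold=3 (running total=9) -> [5 4 9 4]
Step 4: sold=3 (running total=12) -> [5 4 10 4]
Step 5: sold=3 (running total=15) -> [5 4 11 4]
Step 6: sold=3 (running total=18) -> [5 4 12 4]
Step 7: sold=3 (running total=21) -> [5 4 13 4]
Step 8: sold=3 (running total=24) -> [5 4 14 4]

Answer: 24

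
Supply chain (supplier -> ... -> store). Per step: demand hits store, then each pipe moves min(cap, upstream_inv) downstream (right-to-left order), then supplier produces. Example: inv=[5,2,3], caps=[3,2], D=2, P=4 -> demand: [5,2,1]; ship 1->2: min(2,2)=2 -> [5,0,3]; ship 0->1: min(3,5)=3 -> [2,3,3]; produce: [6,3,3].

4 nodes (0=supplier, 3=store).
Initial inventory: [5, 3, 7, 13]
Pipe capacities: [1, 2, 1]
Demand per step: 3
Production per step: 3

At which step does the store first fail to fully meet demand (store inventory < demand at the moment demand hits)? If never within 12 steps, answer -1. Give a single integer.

Step 1: demand=3,sold=3 ship[2->3]=1 ship[1->2]=2 ship[0->1]=1 prod=3 -> [7 2 8 11]
Step 2: demand=3,sold=3 ship[2->3]=1 ship[1->2]=2 ship[0->1]=1 prod=3 -> [9 1 9 9]
Step 3: demand=3,sold=3 ship[2->3]=1 ship[1->2]=1 ship[0->1]=1 prod=3 -> [11 1 9 7]
Step 4: demand=3,sold=3 ship[2->3]=1 ship[1->2]=1 ship[0->1]=1 prod=3 -> [13 1 9 5]
Step 5: demand=3,sold=3 ship[2->3]=1 ship[1->2]=1 ship[0->1]=1 prod=3 -> [15 1 9 3]
Step 6: demand=3,sold=3 ship[2->3]=1 ship[1->2]=1 ship[0->1]=1 prod=3 -> [17 1 9 1]
Step 7: demand=3,sold=1 ship[2->3]=1 ship[1->2]=1 ship[0->1]=1 prod=3 -> [19 1 9 1]
Step 8: demand=3,sold=1 ship[2->3]=1 ship[1->2]=1 ship[0->1]=1 prod=3 -> [21 1 9 1]
Step 9: demand=3,sold=1 ship[2->3]=1 ship[1->2]=1 ship[0->1]=1 prod=3 -> [23 1 9 1]
Step 10: demand=3,sold=1 ship[2->3]=1 ship[1->2]=1 ship[0->1]=1 prod=3 -> [25 1 9 1]
Step 11: demand=3,sold=1 ship[2->3]=1 ship[1->2]=1 ship[0->1]=1 prod=3 -> [27 1 9 1]
Step 12: demand=3,sold=1 ship[2->3]=1 ship[1->2]=1 ship[0->1]=1 prod=3 -> [29 1 9 1]
First stockout at step 7

7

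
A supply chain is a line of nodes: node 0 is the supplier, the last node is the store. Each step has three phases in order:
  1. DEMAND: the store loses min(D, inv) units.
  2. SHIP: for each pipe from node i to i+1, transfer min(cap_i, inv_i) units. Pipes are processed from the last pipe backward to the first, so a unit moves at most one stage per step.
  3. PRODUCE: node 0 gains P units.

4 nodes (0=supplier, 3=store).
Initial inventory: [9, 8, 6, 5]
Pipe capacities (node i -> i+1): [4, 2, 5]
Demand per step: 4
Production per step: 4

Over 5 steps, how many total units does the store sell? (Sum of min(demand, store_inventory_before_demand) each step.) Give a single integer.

Answer: 17

Derivation:
Step 1: sold=4 (running total=4) -> [9 10 3 6]
Step 2: sold=4 (running total=8) -> [9 12 2 5]
Step 3: sold=4 (running total=12) -> [9 14 2 3]
Step 4: sold=3 (running total=15) -> [9 16 2 2]
Step 5: sold=2 (running total=17) -> [9 18 2 2]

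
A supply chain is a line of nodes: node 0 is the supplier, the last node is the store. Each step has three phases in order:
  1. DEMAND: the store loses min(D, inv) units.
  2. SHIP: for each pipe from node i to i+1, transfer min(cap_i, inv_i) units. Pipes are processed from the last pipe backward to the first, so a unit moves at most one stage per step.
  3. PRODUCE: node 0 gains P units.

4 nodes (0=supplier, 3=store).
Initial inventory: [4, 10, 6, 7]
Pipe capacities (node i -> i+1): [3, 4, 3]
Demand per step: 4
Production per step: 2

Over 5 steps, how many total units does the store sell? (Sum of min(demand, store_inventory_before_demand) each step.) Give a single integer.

Answer: 19

Derivation:
Step 1: sold=4 (running total=4) -> [3 9 7 6]
Step 2: sold=4 (running total=8) -> [2 8 8 5]
Step 3: sold=4 (running total=12) -> [2 6 9 4]
Step 4: sold=4 (running total=16) -> [2 4 10 3]
Step 5: sold=3 (running total=19) -> [2 2 11 3]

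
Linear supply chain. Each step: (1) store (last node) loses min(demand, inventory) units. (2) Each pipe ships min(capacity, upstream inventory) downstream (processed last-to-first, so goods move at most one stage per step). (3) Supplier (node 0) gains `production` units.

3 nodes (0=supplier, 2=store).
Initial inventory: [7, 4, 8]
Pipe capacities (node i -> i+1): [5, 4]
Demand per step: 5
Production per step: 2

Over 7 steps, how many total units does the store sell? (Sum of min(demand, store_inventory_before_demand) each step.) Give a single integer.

Answer: 27

Derivation:
Step 1: sold=5 (running total=5) -> [4 5 7]
Step 2: sold=5 (running total=10) -> [2 5 6]
Step 3: sold=5 (running total=15) -> [2 3 5]
Step 4: sold=5 (running total=20) -> [2 2 3]
Step 5: sold=3 (running total=23) -> [2 2 2]
Step 6: sold=2 (running total=25) -> [2 2 2]
Step 7: sold=2 (running total=27) -> [2 2 2]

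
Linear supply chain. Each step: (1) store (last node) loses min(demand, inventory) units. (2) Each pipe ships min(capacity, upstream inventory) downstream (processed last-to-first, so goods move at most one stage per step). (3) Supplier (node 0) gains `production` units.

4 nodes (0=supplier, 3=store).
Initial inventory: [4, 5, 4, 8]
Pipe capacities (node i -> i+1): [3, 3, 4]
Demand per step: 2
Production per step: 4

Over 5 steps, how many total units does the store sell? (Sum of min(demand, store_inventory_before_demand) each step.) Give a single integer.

Step 1: sold=2 (running total=2) -> [5 5 3 10]
Step 2: sold=2 (running total=4) -> [6 5 3 11]
Step 3: sold=2 (running total=6) -> [7 5 3 12]
Step 4: sold=2 (running total=8) -> [8 5 3 13]
Step 5: sold=2 (running total=10) -> [9 5 3 14]

Answer: 10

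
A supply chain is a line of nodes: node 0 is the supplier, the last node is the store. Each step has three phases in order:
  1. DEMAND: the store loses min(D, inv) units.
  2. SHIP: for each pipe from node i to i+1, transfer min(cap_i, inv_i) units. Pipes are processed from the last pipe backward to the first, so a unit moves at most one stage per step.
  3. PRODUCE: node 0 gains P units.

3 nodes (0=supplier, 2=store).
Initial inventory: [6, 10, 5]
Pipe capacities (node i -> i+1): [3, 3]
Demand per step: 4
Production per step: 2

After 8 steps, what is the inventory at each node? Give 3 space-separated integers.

Step 1: demand=4,sold=4 ship[1->2]=3 ship[0->1]=3 prod=2 -> inv=[5 10 4]
Step 2: demand=4,sold=4 ship[1->2]=3 ship[0->1]=3 prod=2 -> inv=[4 10 3]
Step 3: demand=4,sold=3 ship[1->2]=3 ship[0->1]=3 prod=2 -> inv=[3 10 3]
Step 4: demand=4,sold=3 ship[1->2]=3 ship[0->1]=3 prod=2 -> inv=[2 10 3]
Step 5: demand=4,sold=3 ship[1->2]=3 ship[0->1]=2 prod=2 -> inv=[2 9 3]
Step 6: demand=4,sold=3 ship[1->2]=3 ship[0->1]=2 prod=2 -> inv=[2 8 3]
Step 7: demand=4,sold=3 ship[1->2]=3 ship[0->1]=2 prod=2 -> inv=[2 7 3]
Step 8: demand=4,sold=3 ship[1->2]=3 ship[0->1]=2 prod=2 -> inv=[2 6 3]

2 6 3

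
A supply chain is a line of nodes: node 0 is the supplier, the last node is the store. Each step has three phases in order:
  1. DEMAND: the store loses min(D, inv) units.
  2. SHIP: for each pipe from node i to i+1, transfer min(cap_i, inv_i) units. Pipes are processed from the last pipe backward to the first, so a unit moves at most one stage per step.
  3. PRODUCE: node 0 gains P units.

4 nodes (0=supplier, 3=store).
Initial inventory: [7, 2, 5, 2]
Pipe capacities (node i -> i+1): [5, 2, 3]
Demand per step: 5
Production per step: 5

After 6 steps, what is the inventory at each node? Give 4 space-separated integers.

Step 1: demand=5,sold=2 ship[2->3]=3 ship[1->2]=2 ship[0->1]=5 prod=5 -> inv=[7 5 4 3]
Step 2: demand=5,sold=3 ship[2->3]=3 ship[1->2]=2 ship[0->1]=5 prod=5 -> inv=[7 8 3 3]
Step 3: demand=5,sold=3 ship[2->3]=3 ship[1->2]=2 ship[0->1]=5 prod=5 -> inv=[7 11 2 3]
Step 4: demand=5,sold=3 ship[2->3]=2 ship[1->2]=2 ship[0->1]=5 prod=5 -> inv=[7 14 2 2]
Step 5: demand=5,sold=2 ship[2->3]=2 ship[1->2]=2 ship[0->1]=5 prod=5 -> inv=[7 17 2 2]
Step 6: demand=5,sold=2 ship[2->3]=2 ship[1->2]=2 ship[0->1]=5 prod=5 -> inv=[7 20 2 2]

7 20 2 2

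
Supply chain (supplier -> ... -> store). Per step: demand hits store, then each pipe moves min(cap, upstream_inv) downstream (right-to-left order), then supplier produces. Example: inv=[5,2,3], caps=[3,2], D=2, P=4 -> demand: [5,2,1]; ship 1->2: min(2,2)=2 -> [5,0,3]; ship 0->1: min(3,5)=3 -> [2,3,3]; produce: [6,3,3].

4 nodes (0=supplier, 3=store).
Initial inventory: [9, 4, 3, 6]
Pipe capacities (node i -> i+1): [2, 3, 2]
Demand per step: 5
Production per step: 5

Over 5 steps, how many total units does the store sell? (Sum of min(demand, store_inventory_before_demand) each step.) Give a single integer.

Answer: 14

Derivation:
Step 1: sold=5 (running total=5) -> [12 3 4 3]
Step 2: sold=3 (running total=8) -> [15 2 5 2]
Step 3: sold=2 (running total=10) -> [18 2 5 2]
Step 4: sold=2 (running total=12) -> [21 2 5 2]
Step 5: sold=2 (running total=14) -> [24 2 5 2]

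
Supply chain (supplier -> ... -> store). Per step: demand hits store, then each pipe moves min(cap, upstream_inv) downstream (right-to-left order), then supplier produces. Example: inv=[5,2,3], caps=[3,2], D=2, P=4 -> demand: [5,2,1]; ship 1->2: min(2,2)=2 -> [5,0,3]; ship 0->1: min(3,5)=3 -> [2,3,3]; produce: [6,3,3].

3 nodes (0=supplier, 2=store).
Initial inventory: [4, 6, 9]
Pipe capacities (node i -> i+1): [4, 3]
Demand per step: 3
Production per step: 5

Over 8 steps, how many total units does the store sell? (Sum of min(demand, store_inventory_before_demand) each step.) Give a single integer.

Answer: 24

Derivation:
Step 1: sold=3 (running total=3) -> [5 7 9]
Step 2: sold=3 (running total=6) -> [6 8 9]
Step 3: sold=3 (running total=9) -> [7 9 9]
Step 4: sold=3 (running total=12) -> [8 10 9]
Step 5: sold=3 (running total=15) -> [9 11 9]
Step 6: sold=3 (running total=18) -> [10 12 9]
Step 7: sold=3 (running total=21) -> [11 13 9]
Step 8: sold=3 (running total=24) -> [12 14 9]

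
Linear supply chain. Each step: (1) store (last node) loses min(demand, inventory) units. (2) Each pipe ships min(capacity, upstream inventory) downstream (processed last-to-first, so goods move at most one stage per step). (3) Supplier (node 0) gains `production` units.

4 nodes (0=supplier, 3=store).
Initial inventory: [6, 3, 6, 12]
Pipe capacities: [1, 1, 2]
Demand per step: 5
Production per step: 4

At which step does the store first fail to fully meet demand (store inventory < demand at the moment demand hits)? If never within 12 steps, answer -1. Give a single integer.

Step 1: demand=5,sold=5 ship[2->3]=2 ship[1->2]=1 ship[0->1]=1 prod=4 -> [9 3 5 9]
Step 2: demand=5,sold=5 ship[2->3]=2 ship[1->2]=1 ship[0->1]=1 prod=4 -> [12 3 4 6]
Step 3: demand=5,sold=5 ship[2->3]=2 ship[1->2]=1 ship[0->1]=1 prod=4 -> [15 3 3 3]
Step 4: demand=5,sold=3 ship[2->3]=2 ship[1->2]=1 ship[0->1]=1 prod=4 -> [18 3 2 2]
Step 5: demand=5,sold=2 ship[2->3]=2 ship[1->2]=1 ship[0->1]=1 prod=4 -> [21 3 1 2]
Step 6: demand=5,sold=2 ship[2->3]=1 ship[1->2]=1 ship[0->1]=1 prod=4 -> [24 3 1 1]
Step 7: demand=5,sold=1 ship[2->3]=1 ship[1->2]=1 ship[0->1]=1 prod=4 -> [27 3 1 1]
Step 8: demand=5,sold=1 ship[2->3]=1 ship[1->2]=1 ship[0->1]=1 prod=4 -> [30 3 1 1]
Step 9: demand=5,sold=1 ship[2->3]=1 ship[1->2]=1 ship[0->1]=1 prod=4 -> [33 3 1 1]
Step 10: demand=5,sold=1 ship[2->3]=1 ship[1->2]=1 ship[0->1]=1 prod=4 -> [36 3 1 1]
Step 11: demand=5,sold=1 ship[2->3]=1 ship[1->2]=1 ship[0->1]=1 prod=4 -> [39 3 1 1]
Step 12: demand=5,sold=1 ship[2->3]=1 ship[1->2]=1 ship[0->1]=1 prod=4 -> [42 3 1 1]
First stockout at step 4

4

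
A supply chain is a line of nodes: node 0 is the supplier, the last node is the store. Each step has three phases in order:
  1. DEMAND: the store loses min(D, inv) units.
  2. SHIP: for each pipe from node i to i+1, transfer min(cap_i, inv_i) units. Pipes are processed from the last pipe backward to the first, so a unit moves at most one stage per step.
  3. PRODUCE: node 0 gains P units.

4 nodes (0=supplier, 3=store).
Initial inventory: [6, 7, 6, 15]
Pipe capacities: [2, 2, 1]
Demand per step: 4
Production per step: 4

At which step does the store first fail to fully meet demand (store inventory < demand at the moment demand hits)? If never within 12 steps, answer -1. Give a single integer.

Step 1: demand=4,sold=4 ship[2->3]=1 ship[1->2]=2 ship[0->1]=2 prod=4 -> [8 7 7 12]
Step 2: demand=4,sold=4 ship[2->3]=1 ship[1->2]=2 ship[0->1]=2 prod=4 -> [10 7 8 9]
Step 3: demand=4,sold=4 ship[2->3]=1 ship[1->2]=2 ship[0->1]=2 prod=4 -> [12 7 9 6]
Step 4: demand=4,sold=4 ship[2->3]=1 ship[1->2]=2 ship[0->1]=2 prod=4 -> [14 7 10 3]
Step 5: demand=4,sold=3 ship[2->3]=1 ship[1->2]=2 ship[0->1]=2 prod=4 -> [16 7 11 1]
Step 6: demand=4,sold=1 ship[2->3]=1 ship[1->2]=2 ship[0->1]=2 prod=4 -> [18 7 12 1]
Step 7: demand=4,sold=1 ship[2->3]=1 ship[1->2]=2 ship[0->1]=2 prod=4 -> [20 7 13 1]
Step 8: demand=4,sold=1 ship[2->3]=1 ship[1->2]=2 ship[0->1]=2 prod=4 -> [22 7 14 1]
Step 9: demand=4,sold=1 ship[2->3]=1 ship[1->2]=2 ship[0->1]=2 prod=4 -> [24 7 15 1]
Step 10: demand=4,sold=1 ship[2->3]=1 ship[1->2]=2 ship[0->1]=2 prod=4 -> [26 7 16 1]
Step 11: demand=4,sold=1 ship[2->3]=1 ship[1->2]=2 ship[0->1]=2 prod=4 -> [28 7 17 1]
Step 12: demand=4,sold=1 ship[2->3]=1 ship[1->2]=2 ship[0->1]=2 prod=4 -> [30 7 18 1]
First stockout at step 5

5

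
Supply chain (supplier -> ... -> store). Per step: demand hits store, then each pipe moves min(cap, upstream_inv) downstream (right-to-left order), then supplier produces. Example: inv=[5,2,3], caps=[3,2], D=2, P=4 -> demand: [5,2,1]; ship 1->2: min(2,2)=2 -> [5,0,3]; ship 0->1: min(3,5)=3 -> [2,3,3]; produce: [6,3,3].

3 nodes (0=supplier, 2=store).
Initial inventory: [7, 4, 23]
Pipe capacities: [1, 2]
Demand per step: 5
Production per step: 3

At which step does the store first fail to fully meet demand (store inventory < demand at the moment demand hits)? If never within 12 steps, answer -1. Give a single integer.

Step 1: demand=5,sold=5 ship[1->2]=2 ship[0->1]=1 prod=3 -> [9 3 20]
Step 2: demand=5,sold=5 ship[1->2]=2 ship[0->1]=1 prod=3 -> [11 2 17]
Step 3: demand=5,sold=5 ship[1->2]=2 ship[0->1]=1 prod=3 -> [13 1 14]
Step 4: demand=5,sold=5 ship[1->2]=1 ship[0->1]=1 prod=3 -> [15 1 10]
Step 5: demand=5,sold=5 ship[1->2]=1 ship[0->1]=1 prod=3 -> [17 1 6]
Step 6: demand=5,sold=5 ship[1->2]=1 ship[0->1]=1 prod=3 -> [19 1 2]
Step 7: demand=5,sold=2 ship[1->2]=1 ship[0->1]=1 prod=3 -> [21 1 1]
Step 8: demand=5,sold=1 ship[1->2]=1 ship[0->1]=1 prod=3 -> [23 1 1]
Step 9: demand=5,sold=1 ship[1->2]=1 ship[0->1]=1 prod=3 -> [25 1 1]
Step 10: demand=5,sold=1 ship[1->2]=1 ship[0->1]=1 prod=3 -> [27 1 1]
Step 11: demand=5,sold=1 ship[1->2]=1 ship[0->1]=1 prod=3 -> [29 1 1]
Step 12: demand=5,sold=1 ship[1->2]=1 ship[0->1]=1 prod=3 -> [31 1 1]
First stockout at step 7

7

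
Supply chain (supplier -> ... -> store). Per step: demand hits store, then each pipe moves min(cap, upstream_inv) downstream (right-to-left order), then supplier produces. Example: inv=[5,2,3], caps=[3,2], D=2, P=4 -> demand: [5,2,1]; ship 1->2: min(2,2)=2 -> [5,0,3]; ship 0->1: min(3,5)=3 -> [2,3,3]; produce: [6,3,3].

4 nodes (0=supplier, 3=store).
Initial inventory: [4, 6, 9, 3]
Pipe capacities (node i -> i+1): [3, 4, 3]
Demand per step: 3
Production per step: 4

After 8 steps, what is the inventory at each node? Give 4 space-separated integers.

Step 1: demand=3,sold=3 ship[2->3]=3 ship[1->2]=4 ship[0->1]=3 prod=4 -> inv=[5 5 10 3]
Step 2: demand=3,sold=3 ship[2->3]=3 ship[1->2]=4 ship[0->1]=3 prod=4 -> inv=[6 4 11 3]
Step 3: demand=3,sold=3 ship[2->3]=3 ship[1->2]=4 ship[0->1]=3 prod=4 -> inv=[7 3 12 3]
Step 4: demand=3,sold=3 ship[2->3]=3 ship[1->2]=3 ship[0->1]=3 prod=4 -> inv=[8 3 12 3]
Step 5: demand=3,sold=3 ship[2->3]=3 ship[1->2]=3 ship[0->1]=3 prod=4 -> inv=[9 3 12 3]
Step 6: demand=3,sold=3 ship[2->3]=3 ship[1->2]=3 ship[0->1]=3 prod=4 -> inv=[10 3 12 3]
Step 7: demand=3,sold=3 ship[2->3]=3 ship[1->2]=3 ship[0->1]=3 prod=4 -> inv=[11 3 12 3]
Step 8: demand=3,sold=3 ship[2->3]=3 ship[1->2]=3 ship[0->1]=3 prod=4 -> inv=[12 3 12 3]

12 3 12 3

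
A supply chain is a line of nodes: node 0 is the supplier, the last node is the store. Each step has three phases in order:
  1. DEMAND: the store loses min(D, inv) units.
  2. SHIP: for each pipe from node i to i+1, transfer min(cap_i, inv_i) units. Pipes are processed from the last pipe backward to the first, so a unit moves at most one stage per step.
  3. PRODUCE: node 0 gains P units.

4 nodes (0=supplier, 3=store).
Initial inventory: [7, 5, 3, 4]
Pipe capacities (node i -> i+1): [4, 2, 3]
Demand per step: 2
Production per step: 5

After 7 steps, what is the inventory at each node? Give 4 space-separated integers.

Step 1: demand=2,sold=2 ship[2->3]=3 ship[1->2]=2 ship[0->1]=4 prod=5 -> inv=[8 7 2 5]
Step 2: demand=2,sold=2 ship[2->3]=2 ship[1->2]=2 ship[0->1]=4 prod=5 -> inv=[9 9 2 5]
Step 3: demand=2,sold=2 ship[2->3]=2 ship[1->2]=2 ship[0->1]=4 prod=5 -> inv=[10 11 2 5]
Step 4: demand=2,sold=2 ship[2->3]=2 ship[1->2]=2 ship[0->1]=4 prod=5 -> inv=[11 13 2 5]
Step 5: demand=2,sold=2 ship[2->3]=2 ship[1->2]=2 ship[0->1]=4 prod=5 -> inv=[12 15 2 5]
Step 6: demand=2,sold=2 ship[2->3]=2 ship[1->2]=2 ship[0->1]=4 prod=5 -> inv=[13 17 2 5]
Step 7: demand=2,sold=2 ship[2->3]=2 ship[1->2]=2 ship[0->1]=4 prod=5 -> inv=[14 19 2 5]

14 19 2 5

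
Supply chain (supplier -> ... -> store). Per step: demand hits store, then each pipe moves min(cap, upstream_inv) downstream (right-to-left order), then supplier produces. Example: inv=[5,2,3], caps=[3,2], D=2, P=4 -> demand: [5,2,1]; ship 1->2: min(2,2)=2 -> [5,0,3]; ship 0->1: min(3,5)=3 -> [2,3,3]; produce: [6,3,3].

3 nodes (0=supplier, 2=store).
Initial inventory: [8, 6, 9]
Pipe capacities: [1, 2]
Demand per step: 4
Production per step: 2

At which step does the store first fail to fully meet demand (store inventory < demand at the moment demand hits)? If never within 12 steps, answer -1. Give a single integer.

Step 1: demand=4,sold=4 ship[1->2]=2 ship[0->1]=1 prod=2 -> [9 5 7]
Step 2: demand=4,sold=4 ship[1->2]=2 ship[0->1]=1 prod=2 -> [10 4 5]
Step 3: demand=4,sold=4 ship[1->2]=2 ship[0->1]=1 prod=2 -> [11 3 3]
Step 4: demand=4,sold=3 ship[1->2]=2 ship[0->1]=1 prod=2 -> [12 2 2]
Step 5: demand=4,sold=2 ship[1->2]=2 ship[0->1]=1 prod=2 -> [13 1 2]
Step 6: demand=4,sold=2 ship[1->2]=1 ship[0->1]=1 prod=2 -> [14 1 1]
Step 7: demand=4,sold=1 ship[1->2]=1 ship[0->1]=1 prod=2 -> [15 1 1]
Step 8: demand=4,sold=1 ship[1->2]=1 ship[0->1]=1 prod=2 -> [16 1 1]
Step 9: demand=4,sold=1 ship[1->2]=1 ship[0->1]=1 prod=2 -> [17 1 1]
Step 10: demand=4,sold=1 ship[1->2]=1 ship[0->1]=1 prod=2 -> [18 1 1]
Step 11: demand=4,sold=1 ship[1->2]=1 ship[0->1]=1 prod=2 -> [19 1 1]
Step 12: demand=4,sold=1 ship[1->2]=1 ship[0->1]=1 prod=2 -> [20 1 1]
First stockout at step 4

4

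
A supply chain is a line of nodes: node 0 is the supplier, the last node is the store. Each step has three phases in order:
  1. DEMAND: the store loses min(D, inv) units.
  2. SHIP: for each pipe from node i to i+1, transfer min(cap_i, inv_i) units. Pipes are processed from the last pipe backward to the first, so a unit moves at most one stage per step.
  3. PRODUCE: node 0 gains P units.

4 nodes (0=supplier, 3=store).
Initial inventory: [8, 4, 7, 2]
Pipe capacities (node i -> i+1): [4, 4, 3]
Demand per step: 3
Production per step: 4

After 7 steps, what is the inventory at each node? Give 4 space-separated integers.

Step 1: demand=3,sold=2 ship[2->3]=3 ship[1->2]=4 ship[0->1]=4 prod=4 -> inv=[8 4 8 3]
Step 2: demand=3,sold=3 ship[2->3]=3 ship[1->2]=4 ship[0->1]=4 prod=4 -> inv=[8 4 9 3]
Step 3: demand=3,sold=3 ship[2->3]=3 ship[1->2]=4 ship[0->1]=4 prod=4 -> inv=[8 4 10 3]
Step 4: demand=3,sold=3 ship[2->3]=3 ship[1->2]=4 ship[0->1]=4 prod=4 -> inv=[8 4 11 3]
Step 5: demand=3,sold=3 ship[2->3]=3 ship[1->2]=4 ship[0->1]=4 prod=4 -> inv=[8 4 12 3]
Step 6: demand=3,sold=3 ship[2->3]=3 ship[1->2]=4 ship[0->1]=4 prod=4 -> inv=[8 4 13 3]
Step 7: demand=3,sold=3 ship[2->3]=3 ship[1->2]=4 ship[0->1]=4 prod=4 -> inv=[8 4 14 3]

8 4 14 3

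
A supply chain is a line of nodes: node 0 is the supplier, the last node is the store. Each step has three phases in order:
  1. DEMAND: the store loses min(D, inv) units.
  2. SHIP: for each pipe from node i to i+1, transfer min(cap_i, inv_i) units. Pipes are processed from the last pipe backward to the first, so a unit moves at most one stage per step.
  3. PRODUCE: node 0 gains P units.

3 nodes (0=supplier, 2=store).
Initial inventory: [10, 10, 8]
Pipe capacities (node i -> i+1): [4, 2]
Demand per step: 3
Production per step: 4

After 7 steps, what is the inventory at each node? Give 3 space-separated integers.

Step 1: demand=3,sold=3 ship[1->2]=2 ship[0->1]=4 prod=4 -> inv=[10 12 7]
Step 2: demand=3,sold=3 ship[1->2]=2 ship[0->1]=4 prod=4 -> inv=[10 14 6]
Step 3: demand=3,sold=3 ship[1->2]=2 ship[0->1]=4 prod=4 -> inv=[10 16 5]
Step 4: demand=3,sold=3 ship[1->2]=2 ship[0->1]=4 prod=4 -> inv=[10 18 4]
Step 5: demand=3,sold=3 ship[1->2]=2 ship[0->1]=4 prod=4 -> inv=[10 20 3]
Step 6: demand=3,sold=3 ship[1->2]=2 ship[0->1]=4 prod=4 -> inv=[10 22 2]
Step 7: demand=3,sold=2 ship[1->2]=2 ship[0->1]=4 prod=4 -> inv=[10 24 2]

10 24 2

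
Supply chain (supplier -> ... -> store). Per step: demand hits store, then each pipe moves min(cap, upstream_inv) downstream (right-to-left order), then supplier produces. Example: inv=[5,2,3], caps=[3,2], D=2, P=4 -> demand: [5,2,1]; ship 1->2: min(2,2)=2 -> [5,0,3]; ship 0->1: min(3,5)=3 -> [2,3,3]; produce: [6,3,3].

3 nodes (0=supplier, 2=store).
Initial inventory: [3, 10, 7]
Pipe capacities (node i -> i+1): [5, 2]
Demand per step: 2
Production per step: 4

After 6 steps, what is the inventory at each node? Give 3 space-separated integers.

Step 1: demand=2,sold=2 ship[1->2]=2 ship[0->1]=3 prod=4 -> inv=[4 11 7]
Step 2: demand=2,sold=2 ship[1->2]=2 ship[0->1]=4 prod=4 -> inv=[4 13 7]
Step 3: demand=2,sold=2 ship[1->2]=2 ship[0->1]=4 prod=4 -> inv=[4 15 7]
Step 4: demand=2,sold=2 ship[1->2]=2 ship[0->1]=4 prod=4 -> inv=[4 17 7]
Step 5: demand=2,sold=2 ship[1->2]=2 ship[0->1]=4 prod=4 -> inv=[4 19 7]
Step 6: demand=2,sold=2 ship[1->2]=2 ship[0->1]=4 prod=4 -> inv=[4 21 7]

4 21 7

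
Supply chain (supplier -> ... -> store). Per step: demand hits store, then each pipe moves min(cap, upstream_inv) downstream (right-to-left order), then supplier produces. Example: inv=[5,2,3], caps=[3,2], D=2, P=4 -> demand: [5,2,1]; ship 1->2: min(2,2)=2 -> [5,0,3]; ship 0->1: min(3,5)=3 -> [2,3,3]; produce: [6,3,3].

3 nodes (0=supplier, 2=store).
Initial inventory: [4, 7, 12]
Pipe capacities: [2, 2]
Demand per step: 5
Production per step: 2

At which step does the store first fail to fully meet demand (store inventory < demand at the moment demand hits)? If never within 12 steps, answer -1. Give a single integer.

Step 1: demand=5,sold=5 ship[1->2]=2 ship[0->1]=2 prod=2 -> [4 7 9]
Step 2: demand=5,sold=5 ship[1->2]=2 ship[0->1]=2 prod=2 -> [4 7 6]
Step 3: demand=5,sold=5 ship[1->2]=2 ship[0->1]=2 prod=2 -> [4 7 3]
Step 4: demand=5,sold=3 ship[1->2]=2 ship[0->1]=2 prod=2 -> [4 7 2]
Step 5: demand=5,sold=2 ship[1->2]=2 ship[0->1]=2 prod=2 -> [4 7 2]
Step 6: demand=5,sold=2 ship[1->2]=2 ship[0->1]=2 prod=2 -> [4 7 2]
Step 7: demand=5,sold=2 ship[1->2]=2 ship[0->1]=2 prod=2 -> [4 7 2]
Step 8: demand=5,sold=2 ship[1->2]=2 ship[0->1]=2 prod=2 -> [4 7 2]
Step 9: demand=5,sold=2 ship[1->2]=2 ship[0->1]=2 prod=2 -> [4 7 2]
Step 10: demand=5,sold=2 ship[1->2]=2 ship[0->1]=2 prod=2 -> [4 7 2]
Step 11: demand=5,sold=2 ship[1->2]=2 ship[0->1]=2 prod=2 -> [4 7 2]
Step 12: demand=5,sold=2 ship[1->2]=2 ship[0->1]=2 prod=2 -> [4 7 2]
First stockout at step 4

4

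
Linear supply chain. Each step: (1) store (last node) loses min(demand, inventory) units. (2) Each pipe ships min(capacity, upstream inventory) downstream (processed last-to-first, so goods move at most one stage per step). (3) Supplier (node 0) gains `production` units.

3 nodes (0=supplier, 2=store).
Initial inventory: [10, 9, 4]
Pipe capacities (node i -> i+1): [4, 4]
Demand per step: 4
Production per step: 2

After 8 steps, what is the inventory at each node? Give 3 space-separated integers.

Step 1: demand=4,sold=4 ship[1->2]=4 ship[0->1]=4 prod=2 -> inv=[8 9 4]
Step 2: demand=4,sold=4 ship[1->2]=4 ship[0->1]=4 prod=2 -> inv=[6 9 4]
Step 3: demand=4,sold=4 ship[1->2]=4 ship[0->1]=4 prod=2 -> inv=[4 9 4]
Step 4: demand=4,sold=4 ship[1->2]=4 ship[0->1]=4 prod=2 -> inv=[2 9 4]
Step 5: demand=4,sold=4 ship[1->2]=4 ship[0->1]=2 prod=2 -> inv=[2 7 4]
Step 6: demand=4,sold=4 ship[1->2]=4 ship[0->1]=2 prod=2 -> inv=[2 5 4]
Step 7: demand=4,sold=4 ship[1->2]=4 ship[0->1]=2 prod=2 -> inv=[2 3 4]
Step 8: demand=4,sold=4 ship[1->2]=3 ship[0->1]=2 prod=2 -> inv=[2 2 3]

2 2 3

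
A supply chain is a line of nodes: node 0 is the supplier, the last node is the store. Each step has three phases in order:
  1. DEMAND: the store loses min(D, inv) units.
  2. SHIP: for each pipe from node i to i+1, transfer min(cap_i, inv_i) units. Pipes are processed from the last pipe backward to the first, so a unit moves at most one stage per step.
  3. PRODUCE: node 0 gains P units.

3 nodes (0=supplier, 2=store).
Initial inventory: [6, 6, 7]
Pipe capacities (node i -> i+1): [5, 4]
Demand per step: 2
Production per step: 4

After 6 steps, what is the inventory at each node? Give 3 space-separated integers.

Step 1: demand=2,sold=2 ship[1->2]=4 ship[0->1]=5 prod=4 -> inv=[5 7 9]
Step 2: demand=2,sold=2 ship[1->2]=4 ship[0->1]=5 prod=4 -> inv=[4 8 11]
Step 3: demand=2,sold=2 ship[1->2]=4 ship[0->1]=4 prod=4 -> inv=[4 8 13]
Step 4: demand=2,sold=2 ship[1->2]=4 ship[0->1]=4 prod=4 -> inv=[4 8 15]
Step 5: demand=2,sold=2 ship[1->2]=4 ship[0->1]=4 prod=4 -> inv=[4 8 17]
Step 6: demand=2,sold=2 ship[1->2]=4 ship[0->1]=4 prod=4 -> inv=[4 8 19]

4 8 19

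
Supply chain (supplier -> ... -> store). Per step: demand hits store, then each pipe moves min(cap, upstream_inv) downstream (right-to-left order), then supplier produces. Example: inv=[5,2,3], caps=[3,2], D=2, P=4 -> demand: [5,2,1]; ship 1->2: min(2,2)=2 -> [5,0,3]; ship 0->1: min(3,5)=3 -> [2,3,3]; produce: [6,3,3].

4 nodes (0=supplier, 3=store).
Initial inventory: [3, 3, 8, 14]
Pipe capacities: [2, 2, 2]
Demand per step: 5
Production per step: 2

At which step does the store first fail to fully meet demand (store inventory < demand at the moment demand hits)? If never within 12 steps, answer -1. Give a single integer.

Step 1: demand=5,sold=5 ship[2->3]=2 ship[1->2]=2 ship[0->1]=2 prod=2 -> [3 3 8 11]
Step 2: demand=5,sold=5 ship[2->3]=2 ship[1->2]=2 ship[0->1]=2 prod=2 -> [3 3 8 8]
Step 3: demand=5,sold=5 ship[2->3]=2 ship[1->2]=2 ship[0->1]=2 prod=2 -> [3 3 8 5]
Step 4: demand=5,sold=5 ship[2->3]=2 ship[1->2]=2 ship[0->1]=2 prod=2 -> [3 3 8 2]
Step 5: demand=5,sold=2 ship[2->3]=2 ship[1->2]=2 ship[0->1]=2 prod=2 -> [3 3 8 2]
Step 6: demand=5,sold=2 ship[2->3]=2 ship[1->2]=2 ship[0->1]=2 prod=2 -> [3 3 8 2]
Step 7: demand=5,sold=2 ship[2->3]=2 ship[1->2]=2 ship[0->1]=2 prod=2 -> [3 3 8 2]
Step 8: demand=5,sold=2 ship[2->3]=2 ship[1->2]=2 ship[0->1]=2 prod=2 -> [3 3 8 2]
Step 9: demand=5,sold=2 ship[2->3]=2 ship[1->2]=2 ship[0->1]=2 prod=2 -> [3 3 8 2]
Step 10: demand=5,sold=2 ship[2->3]=2 ship[1->2]=2 ship[0->1]=2 prod=2 -> [3 3 8 2]
Step 11: demand=5,sold=2 ship[2->3]=2 ship[1->2]=2 ship[0->1]=2 prod=2 -> [3 3 8 2]
Step 12: demand=5,sold=2 ship[2->3]=2 ship[1->2]=2 ship[0->1]=2 prod=2 -> [3 3 8 2]
First stockout at step 5

5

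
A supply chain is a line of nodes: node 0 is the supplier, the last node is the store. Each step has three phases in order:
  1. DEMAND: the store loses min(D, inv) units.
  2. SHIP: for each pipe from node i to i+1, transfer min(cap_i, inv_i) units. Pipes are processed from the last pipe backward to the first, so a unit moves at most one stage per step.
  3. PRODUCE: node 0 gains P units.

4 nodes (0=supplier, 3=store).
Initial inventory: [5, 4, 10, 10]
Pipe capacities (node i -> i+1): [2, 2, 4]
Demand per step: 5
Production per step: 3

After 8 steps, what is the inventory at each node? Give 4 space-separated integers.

Step 1: demand=5,sold=5 ship[2->3]=4 ship[1->2]=2 ship[0->1]=2 prod=3 -> inv=[6 4 8 9]
Step 2: demand=5,sold=5 ship[2->3]=4 ship[1->2]=2 ship[0->1]=2 prod=3 -> inv=[7 4 6 8]
Step 3: demand=5,sold=5 ship[2->3]=4 ship[1->2]=2 ship[0->1]=2 prod=3 -> inv=[8 4 4 7]
Step 4: demand=5,sold=5 ship[2->3]=4 ship[1->2]=2 ship[0->1]=2 prod=3 -> inv=[9 4 2 6]
Step 5: demand=5,sold=5 ship[2->3]=2 ship[1->2]=2 ship[0->1]=2 prod=3 -> inv=[10 4 2 3]
Step 6: demand=5,sold=3 ship[2->3]=2 ship[1->2]=2 ship[0->1]=2 prod=3 -> inv=[11 4 2 2]
Step 7: demand=5,sold=2 ship[2->3]=2 ship[1->2]=2 ship[0->1]=2 prod=3 -> inv=[12 4 2 2]
Step 8: demand=5,sold=2 ship[2->3]=2 ship[1->2]=2 ship[0->1]=2 prod=3 -> inv=[13 4 2 2]

13 4 2 2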